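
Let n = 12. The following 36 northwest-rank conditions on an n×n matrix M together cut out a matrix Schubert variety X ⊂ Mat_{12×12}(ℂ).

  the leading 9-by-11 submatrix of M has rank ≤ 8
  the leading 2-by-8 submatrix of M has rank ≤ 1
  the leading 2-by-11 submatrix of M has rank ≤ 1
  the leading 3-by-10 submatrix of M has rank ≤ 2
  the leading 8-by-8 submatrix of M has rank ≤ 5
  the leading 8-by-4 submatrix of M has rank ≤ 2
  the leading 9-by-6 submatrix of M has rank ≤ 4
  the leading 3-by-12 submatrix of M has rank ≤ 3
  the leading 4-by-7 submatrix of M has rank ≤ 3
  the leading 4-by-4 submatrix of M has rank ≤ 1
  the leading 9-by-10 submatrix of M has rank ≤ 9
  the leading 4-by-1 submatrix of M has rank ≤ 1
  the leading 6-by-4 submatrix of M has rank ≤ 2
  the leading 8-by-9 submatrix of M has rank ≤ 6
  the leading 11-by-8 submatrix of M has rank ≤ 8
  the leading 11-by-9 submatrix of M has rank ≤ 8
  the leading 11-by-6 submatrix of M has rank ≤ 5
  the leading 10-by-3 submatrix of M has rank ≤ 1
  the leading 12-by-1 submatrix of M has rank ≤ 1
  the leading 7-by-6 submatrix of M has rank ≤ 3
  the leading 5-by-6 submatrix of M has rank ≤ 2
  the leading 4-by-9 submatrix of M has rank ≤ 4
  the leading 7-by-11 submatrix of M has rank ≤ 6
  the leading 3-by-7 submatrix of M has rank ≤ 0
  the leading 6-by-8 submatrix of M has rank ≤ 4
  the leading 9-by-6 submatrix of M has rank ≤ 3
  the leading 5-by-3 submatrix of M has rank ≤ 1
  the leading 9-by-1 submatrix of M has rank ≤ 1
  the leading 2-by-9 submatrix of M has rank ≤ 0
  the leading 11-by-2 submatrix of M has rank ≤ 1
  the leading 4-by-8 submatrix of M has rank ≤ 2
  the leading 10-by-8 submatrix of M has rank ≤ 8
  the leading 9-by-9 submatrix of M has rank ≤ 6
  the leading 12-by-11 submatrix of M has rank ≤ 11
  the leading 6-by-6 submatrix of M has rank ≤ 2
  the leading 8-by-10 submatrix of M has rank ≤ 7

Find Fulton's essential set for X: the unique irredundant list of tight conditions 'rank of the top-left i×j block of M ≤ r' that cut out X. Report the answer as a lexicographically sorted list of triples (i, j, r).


Recovering R(i,j) via the rank-extension bound from the 36 conditions:

  R[1]: 0, 0, 0, 0, 0, 0, 0, 0, 0, 1, 1, 1
  R[2]: 0, 0, 0, 0, 0, 0, 0, 0, 0, 1, 1, 2
  R[3]: 0, 0, 0, 0, 0, 0, 0, 1, 1, 2, 2, 3
  R[4]: 1, 1, 1, 1, 1, 1, 1, 2, 2, 3, 3, 4
  R[5]: 1, 1, 1, 2, 2, 2, 2, 3, 3, 4, 4, 5
  R[6]: 1, 1, 1, 2, 2, 2, 3, 4, 4, 5, 5, 6
  R[7]: 1, 1, 1, 2, 3, 3, 4, 5, 5, 6, 6, 7
  R[8]: 1, 1, 1, 2, 3, 3, 4, 5, 6, 7, 7, 8
  R[9]: 1, 1, 1, 2, 3, 3, 4, 5, 6, 7, 8, 9
  R[10]: 1, 1, 1, 2, 3, 4, 5, 6, 7, 8, 9, 10
  R[11]: 1, 1, 2, 3, 4, 5, 6, 7, 8, 9, 10, 11
  R[12]: 1, 2, 3, 4, 5, 6, 7, 8, 9, 10, 11, 12

giving w = (10, 12, 8, 1, 4, 7, 5, 9, 11, 6, 3, 2) via Δ²R.

ℓ(w)=43; the 7 essential cells (i,j,r):

[(2, 9, 0), (2, 11, 1), (3, 7, 0), (6, 6, 2), (9, 6, 3), (10, 3, 1), (11, 2, 1)]


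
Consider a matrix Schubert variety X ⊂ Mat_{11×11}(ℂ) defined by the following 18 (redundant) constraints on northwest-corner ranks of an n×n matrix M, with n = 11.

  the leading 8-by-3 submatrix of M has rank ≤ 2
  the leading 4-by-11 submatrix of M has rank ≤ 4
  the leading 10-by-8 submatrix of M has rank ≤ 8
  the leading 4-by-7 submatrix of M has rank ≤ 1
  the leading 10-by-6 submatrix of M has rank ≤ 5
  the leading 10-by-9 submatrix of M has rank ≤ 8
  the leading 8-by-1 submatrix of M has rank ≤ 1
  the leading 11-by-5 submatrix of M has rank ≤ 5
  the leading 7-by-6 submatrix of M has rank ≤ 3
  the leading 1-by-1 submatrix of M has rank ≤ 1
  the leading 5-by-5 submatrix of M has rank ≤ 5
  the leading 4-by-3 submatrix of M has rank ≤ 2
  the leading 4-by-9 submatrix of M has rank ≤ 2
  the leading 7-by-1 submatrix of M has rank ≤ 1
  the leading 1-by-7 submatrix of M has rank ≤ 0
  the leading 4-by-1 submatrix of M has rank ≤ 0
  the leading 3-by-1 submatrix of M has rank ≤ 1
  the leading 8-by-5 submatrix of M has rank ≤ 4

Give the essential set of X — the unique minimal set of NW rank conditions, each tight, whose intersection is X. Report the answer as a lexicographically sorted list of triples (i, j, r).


Rank table r_w(11×11) implied by the 18 constraints:

  row 1: 0 | 0 | 0 | 0 | 0 | 0 | 0 | 1 | 1 | 1 | 1
  row 2: 0 | 1 | 1 | 1 | 1 | 1 | 1 | 2 | 2 | 2 | 2
  row 3: 0 | 1 | 1 | 1 | 1 | 1 | 1 | 2 | 2 | 3 | 3
  row 4: 0 | 1 | 1 | 1 | 1 | 1 | 1 | 2 | 2 | 3 | 4
  row 5: 1 | 2 | 2 | 2 | 2 | 2 | 2 | 3 | 3 | 4 | 5
  row 6: 1 | 2 | 2 | 3 | 3 | 3 | 3 | 4 | 4 | 5 | 6
  row 7: 1 | 2 | 2 | 3 | 3 | 3 | 4 | 5 | 5 | 6 | 7
  row 8: 1 | 2 | 2 | 3 | 4 | 4 | 5 | 6 | 6 | 7 | 8
  row 9: 1 | 2 | 3 | 4 | 5 | 5 | 6 | 7 | 7 | 8 | 9
  row 10: 1 | 2 | 3 | 4 | 5 | 5 | 6 | 7 | 8 | 9 | 10
  row 11: 1 | 2 | 3 | 4 | 5 | 6 | 7 | 8 | 9 | 10 | 11

the unique w with this rank table is (8, 2, 10, 11, 1, 4, 7, 5, 3, 9, 6).

Rothe diagram D(w) (28 cells), 7 SE-corners (essential conditions):

[(1, 7, 0), (4, 1, 0), (4, 7, 1), (4, 9, 2), (7, 6, 3), (8, 3, 2), (10, 6, 5)]


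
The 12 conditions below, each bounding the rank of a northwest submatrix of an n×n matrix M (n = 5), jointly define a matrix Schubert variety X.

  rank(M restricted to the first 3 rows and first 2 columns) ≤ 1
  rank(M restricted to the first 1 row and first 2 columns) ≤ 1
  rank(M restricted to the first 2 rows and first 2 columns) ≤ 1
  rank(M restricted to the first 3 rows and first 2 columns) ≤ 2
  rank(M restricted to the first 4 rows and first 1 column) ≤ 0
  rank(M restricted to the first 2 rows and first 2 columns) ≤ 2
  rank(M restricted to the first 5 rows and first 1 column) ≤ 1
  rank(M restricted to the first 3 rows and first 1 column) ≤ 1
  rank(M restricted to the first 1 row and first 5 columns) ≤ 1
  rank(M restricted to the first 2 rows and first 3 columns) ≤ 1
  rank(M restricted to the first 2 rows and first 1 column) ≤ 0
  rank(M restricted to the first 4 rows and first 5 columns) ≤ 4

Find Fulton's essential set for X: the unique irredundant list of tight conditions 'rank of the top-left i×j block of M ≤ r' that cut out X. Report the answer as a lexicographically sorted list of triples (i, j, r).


Reconstructing r_w from the 12 given conditions:

  R[1]: 0, 1, 1, 1, 1
  R[2]: 0, 1, 1, 2, 2
  R[3]: 0, 1, 2, 3, 3
  R[4]: 0, 1, 2, 3, 4
  R[5]: 1, 2, 3, 4, 5

reading off 1-entries of Δ²R: w = (2, 4, 3, 5, 1).

2 SE-corners of the 5-cell Rothe diagram give Ess(w):

[(2, 3, 1), (4, 1, 0)]


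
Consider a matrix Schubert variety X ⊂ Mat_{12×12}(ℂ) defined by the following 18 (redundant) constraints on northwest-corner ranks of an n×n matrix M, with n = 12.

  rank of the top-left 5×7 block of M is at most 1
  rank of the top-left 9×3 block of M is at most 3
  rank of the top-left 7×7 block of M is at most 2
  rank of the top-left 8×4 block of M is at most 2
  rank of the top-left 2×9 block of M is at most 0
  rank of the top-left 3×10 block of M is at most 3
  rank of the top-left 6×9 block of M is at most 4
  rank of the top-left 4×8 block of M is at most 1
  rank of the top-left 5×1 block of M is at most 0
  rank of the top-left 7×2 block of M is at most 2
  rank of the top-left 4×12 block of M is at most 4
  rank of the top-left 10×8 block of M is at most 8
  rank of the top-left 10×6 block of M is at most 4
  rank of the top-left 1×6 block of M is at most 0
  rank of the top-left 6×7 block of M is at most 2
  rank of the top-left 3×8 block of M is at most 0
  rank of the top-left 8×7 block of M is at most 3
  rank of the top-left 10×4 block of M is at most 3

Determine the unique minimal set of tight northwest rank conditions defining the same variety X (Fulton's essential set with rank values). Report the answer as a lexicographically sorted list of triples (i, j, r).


Propagating the 18 rank bounds to every northwest block:

  i=1: 0 0 0 0 0 0 0 0 0 1 1 1
  i=2: 0 0 0 0 0 0 0 0 0 1 2 2
  i=3: 0 0 0 0 0 0 0 0 1 2 3 3
  i=4: 0 1 1 1 1 1 1 1 2 3 4 4
  i=5: 0 1 1 1 1 1 1 2 3 4 5 5
  i=6: 1 2 2 2 2 2 2 3 4 5 6 6
  i=7: 1 2 2 2 2 2 2 3 4 5 6 7
  i=8: 1 2 2 2 3 3 3 4 5 6 7 8
  i=9: 1 2 3 3 4 4 4 5 6 7 8 9
  i=10: 1 2 3 3 4 4 5 6 7 8 9 10
  i=11: 1 2 3 4 5 5 6 7 8 9 10 11
  i=12: 1 2 3 4 5 6 7 8 9 10 11 12

the unique w with this rank table is (10, 11, 9, 2, 8, 1, 12, 5, 3, 7, 4, 6).

|D(w)|=42, |Ess(w)|=8:

[(2, 9, 0), (3, 8, 0), (5, 1, 0), (5, 7, 1), (7, 7, 2), (8, 4, 2), (10, 4, 3), (10, 6, 4)]


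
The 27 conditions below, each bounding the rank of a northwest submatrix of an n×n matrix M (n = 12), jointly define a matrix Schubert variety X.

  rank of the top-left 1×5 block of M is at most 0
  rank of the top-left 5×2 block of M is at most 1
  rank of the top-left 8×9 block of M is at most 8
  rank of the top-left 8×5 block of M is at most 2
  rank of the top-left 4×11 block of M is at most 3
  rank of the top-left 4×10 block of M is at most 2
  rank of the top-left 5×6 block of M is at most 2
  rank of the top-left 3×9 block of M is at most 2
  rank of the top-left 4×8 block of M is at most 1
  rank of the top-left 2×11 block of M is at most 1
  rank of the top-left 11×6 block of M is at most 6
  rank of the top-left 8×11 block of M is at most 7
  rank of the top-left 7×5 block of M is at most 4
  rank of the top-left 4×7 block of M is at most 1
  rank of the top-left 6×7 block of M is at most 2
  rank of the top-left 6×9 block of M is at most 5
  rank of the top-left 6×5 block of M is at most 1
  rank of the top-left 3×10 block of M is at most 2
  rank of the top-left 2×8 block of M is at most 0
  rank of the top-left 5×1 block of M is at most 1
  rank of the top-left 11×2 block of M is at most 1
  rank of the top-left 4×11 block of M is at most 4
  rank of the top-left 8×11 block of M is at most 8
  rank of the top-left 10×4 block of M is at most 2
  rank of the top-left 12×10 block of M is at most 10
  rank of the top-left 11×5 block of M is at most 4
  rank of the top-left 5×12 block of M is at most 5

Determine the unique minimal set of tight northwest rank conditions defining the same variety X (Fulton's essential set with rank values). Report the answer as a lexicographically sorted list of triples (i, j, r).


Propagating the 27 rank bounds to every northwest block:

  i=1: 0 0 0 0 0 0 0 0 1 1 1 1
  i=2: 0 0 0 0 0 0 0 0 1 1 1 2
  i=3: 1 1 1 1 1 1 1 1 2 2 2 3
  i=4: 1 1 1 1 1 1 1 1 2 2 3 4
  i=5: 1 1 1 1 1 2 2 2 3 3 4 5
  i=6: 1 1 1 1 1 2 2 3 4 4 5 6
  i=7: 1 1 2 2 2 3 3 4 5 5 6 7
  i=8: 1 1 2 2 2 3 4 5 6 6 7 8
  i=9: 1 1 2 2 3 4 5 6 7 7 8 9
  i=10: 1 1 2 2 3 4 5 6 7 8 9 10
  i=11: 1 1 2 3 4 5 6 7 8 9 10 11
  i=12: 1 2 3 4 5 6 7 8 9 10 11 12

reading off 1-entries of Δ²R: w = (9, 12, 1, 11, 6, 8, 3, 7, 5, 10, 4, 2).

Rothe diagram D(w) (44 cells), 9 SE-corners (essential conditions):

[(2, 8, 0), (2, 11, 1), (4, 8, 1), (4, 10, 2), (6, 5, 1), (6, 7, 2), (8, 5, 2), (10, 4, 2), (11, 2, 1)]


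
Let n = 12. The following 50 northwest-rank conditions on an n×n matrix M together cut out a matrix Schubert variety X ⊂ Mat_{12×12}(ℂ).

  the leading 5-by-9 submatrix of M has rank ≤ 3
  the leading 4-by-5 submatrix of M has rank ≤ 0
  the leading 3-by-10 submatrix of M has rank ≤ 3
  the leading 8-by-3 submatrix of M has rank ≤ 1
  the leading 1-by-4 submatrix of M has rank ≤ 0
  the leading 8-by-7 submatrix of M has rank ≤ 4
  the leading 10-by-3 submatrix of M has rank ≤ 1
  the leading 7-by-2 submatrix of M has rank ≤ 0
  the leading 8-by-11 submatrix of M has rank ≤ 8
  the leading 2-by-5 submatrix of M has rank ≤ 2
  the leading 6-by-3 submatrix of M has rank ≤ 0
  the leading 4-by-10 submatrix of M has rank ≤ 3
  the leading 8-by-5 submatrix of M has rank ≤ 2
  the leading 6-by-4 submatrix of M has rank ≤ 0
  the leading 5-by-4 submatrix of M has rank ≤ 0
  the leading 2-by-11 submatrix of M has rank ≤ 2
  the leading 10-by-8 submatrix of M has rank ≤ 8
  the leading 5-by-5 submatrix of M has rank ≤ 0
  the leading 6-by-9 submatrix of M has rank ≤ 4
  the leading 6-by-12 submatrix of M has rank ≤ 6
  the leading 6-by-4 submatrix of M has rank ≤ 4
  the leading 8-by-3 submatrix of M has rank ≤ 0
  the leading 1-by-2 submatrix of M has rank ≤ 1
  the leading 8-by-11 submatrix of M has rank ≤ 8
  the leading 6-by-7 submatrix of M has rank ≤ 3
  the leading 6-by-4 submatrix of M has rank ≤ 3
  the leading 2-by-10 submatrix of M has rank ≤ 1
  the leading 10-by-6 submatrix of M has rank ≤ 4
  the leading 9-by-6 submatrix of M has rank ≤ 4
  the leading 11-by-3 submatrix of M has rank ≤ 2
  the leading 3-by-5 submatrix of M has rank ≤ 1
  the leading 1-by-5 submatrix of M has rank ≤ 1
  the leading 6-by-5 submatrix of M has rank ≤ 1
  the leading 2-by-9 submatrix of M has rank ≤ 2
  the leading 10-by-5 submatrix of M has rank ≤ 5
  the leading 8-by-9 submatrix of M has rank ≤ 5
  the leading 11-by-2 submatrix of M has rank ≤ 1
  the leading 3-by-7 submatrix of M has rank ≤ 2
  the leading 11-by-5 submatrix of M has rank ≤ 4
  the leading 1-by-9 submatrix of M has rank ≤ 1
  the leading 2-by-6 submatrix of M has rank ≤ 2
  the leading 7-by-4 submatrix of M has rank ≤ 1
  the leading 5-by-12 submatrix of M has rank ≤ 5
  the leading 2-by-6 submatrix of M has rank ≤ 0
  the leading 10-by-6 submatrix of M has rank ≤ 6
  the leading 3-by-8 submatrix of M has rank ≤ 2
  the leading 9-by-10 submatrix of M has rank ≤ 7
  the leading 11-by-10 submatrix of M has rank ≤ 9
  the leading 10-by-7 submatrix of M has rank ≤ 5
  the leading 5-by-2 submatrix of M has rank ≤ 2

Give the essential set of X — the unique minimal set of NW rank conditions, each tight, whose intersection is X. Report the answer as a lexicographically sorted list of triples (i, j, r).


The tightest implied rank at each (i,j), from the 50 conditions:

  R[1]: 0  0  0  0  0  0  1  1  1  1  1  1
  R[2]: 0  0  0  0  0  0  1  1  1  1  2  2
  R[3]: 0  0  0  0  0  1  2  2  2  2  3  3
  R[4]: 0  0  0  0  0  1  2  3  3  3  4  4
  R[5]: 0  0  0  0  0  1  2  3  3  4  5  5
  R[6]: 0  0  0  0  1  2  3  4  4  5  6  6
  R[7]: 0  0  0  1  2  3  4  5  5  6  7  7
  R[8]: 0  0  0  1  2  3  4  5  5  6  7  8
  R[9]: 1  1  1  2  3  4  5  6  6  7  8  9
  R[10]: 1  1  1  2  3  4  5  6  7  8  9  10
  R[11]: 1  1  2  3  4  5  6  7  8  9  10  11
  R[12]: 1  2  3  4  5  6  7  8  9  10  11  12

second differences of R give the permutation w = (7, 11, 6, 8, 10, 5, 4, 12, 1, 9, 3, 2).

ℓ(w)=45; the 9 essential cells (i,j,r):

[(2, 6, 0), (2, 10, 1), (5, 5, 0), (5, 9, 3), (6, 4, 0), (8, 3, 0), (8, 9, 5), (10, 3, 1), (11, 2, 1)]


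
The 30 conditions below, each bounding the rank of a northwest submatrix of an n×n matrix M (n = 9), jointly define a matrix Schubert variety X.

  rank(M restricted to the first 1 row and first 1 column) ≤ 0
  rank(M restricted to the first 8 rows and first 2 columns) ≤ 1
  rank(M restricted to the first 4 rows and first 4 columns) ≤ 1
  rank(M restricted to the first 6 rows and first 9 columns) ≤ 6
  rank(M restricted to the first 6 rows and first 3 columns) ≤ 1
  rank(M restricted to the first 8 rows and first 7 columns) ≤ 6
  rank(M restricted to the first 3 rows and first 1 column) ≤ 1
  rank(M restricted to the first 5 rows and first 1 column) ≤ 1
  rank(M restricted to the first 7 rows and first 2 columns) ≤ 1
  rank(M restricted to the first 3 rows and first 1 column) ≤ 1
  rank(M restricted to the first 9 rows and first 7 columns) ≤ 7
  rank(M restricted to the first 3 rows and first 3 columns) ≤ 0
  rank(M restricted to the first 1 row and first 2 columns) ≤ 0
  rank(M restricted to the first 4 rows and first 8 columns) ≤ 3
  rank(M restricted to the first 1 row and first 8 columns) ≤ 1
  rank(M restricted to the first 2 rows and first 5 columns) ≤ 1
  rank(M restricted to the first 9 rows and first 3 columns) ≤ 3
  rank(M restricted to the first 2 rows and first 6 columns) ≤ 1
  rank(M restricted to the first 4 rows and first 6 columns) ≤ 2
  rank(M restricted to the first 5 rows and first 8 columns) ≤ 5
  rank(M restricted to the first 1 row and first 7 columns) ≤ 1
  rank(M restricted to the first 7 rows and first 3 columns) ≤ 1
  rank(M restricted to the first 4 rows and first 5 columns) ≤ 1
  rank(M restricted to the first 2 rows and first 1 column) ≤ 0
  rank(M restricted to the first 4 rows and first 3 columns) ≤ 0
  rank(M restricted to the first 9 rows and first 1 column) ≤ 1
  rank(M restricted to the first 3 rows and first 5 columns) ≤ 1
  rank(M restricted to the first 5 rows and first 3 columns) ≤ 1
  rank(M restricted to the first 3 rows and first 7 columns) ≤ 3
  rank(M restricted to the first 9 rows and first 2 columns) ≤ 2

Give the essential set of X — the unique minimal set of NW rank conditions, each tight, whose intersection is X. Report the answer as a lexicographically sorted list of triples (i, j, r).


Computing R[i][j] = min implied NW-rank bound (n=9, 30 conditions):

  R[1]: 0  0  0  1  1  1  1  1  1
  R[2]: 0  0  0  1  1  1  2  2  2
  R[3]: 0  0  0  1  1  2  3  3  3
  R[4]: 0  0  0  1  1  2  3  3  4
  R[5]: 1  1  1  2  2  3  4  4  5
  R[6]: 1  1  1  2  3  4  5  5  6
  R[7]: 1  1  1  2  3  4  5  6  7
  R[8]: 1  1  2  3  4  5  6  7  8
  R[9]: 1  2  3  4  5  6  7  8  9

second differences of R give the permutation w = (4, 7, 6, 9, 1, 5, 8, 3, 2).

Rothe diagram D(w) (22 cells), 6 SE-corners (essential conditions):

[(2, 6, 1), (4, 3, 0), (4, 5, 1), (4, 8, 3), (7, 3, 1), (8, 2, 1)]


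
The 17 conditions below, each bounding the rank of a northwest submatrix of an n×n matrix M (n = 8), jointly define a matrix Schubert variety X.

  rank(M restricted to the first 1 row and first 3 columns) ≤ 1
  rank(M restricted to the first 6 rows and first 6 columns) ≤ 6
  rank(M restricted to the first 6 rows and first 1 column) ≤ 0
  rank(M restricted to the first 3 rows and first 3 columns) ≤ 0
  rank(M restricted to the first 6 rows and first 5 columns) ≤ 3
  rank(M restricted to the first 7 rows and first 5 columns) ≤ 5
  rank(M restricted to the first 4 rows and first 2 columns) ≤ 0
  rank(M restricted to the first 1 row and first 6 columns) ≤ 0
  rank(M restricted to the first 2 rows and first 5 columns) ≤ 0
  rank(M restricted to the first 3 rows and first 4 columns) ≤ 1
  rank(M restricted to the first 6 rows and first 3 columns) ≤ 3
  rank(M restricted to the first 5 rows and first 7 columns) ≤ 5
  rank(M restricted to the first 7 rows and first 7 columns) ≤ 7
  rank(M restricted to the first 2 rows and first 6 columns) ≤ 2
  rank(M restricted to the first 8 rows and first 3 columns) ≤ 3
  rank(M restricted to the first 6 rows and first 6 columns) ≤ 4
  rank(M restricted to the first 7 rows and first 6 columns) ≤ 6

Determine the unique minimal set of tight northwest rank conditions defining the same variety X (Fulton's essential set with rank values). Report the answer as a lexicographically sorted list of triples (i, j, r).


Computing R[i][j] = min implied NW-rank bound (n=8, 17 conditions):

  i=1: 0, 0, 0, 0, 0, 0, 1, 1
  i=2: 0, 0, 0, 0, 0, 1, 2, 2
  i=3: 0, 0, 0, 1, 1, 2, 3, 3
  i=4: 0, 0, 1, 2, 2, 3, 4, 4
  i=5: 0, 1, 2, 3, 3, 4, 5, 5
  i=6: 0, 1, 2, 3, 3, 4, 5, 6
  i=7: 1, 2, 3, 4, 4, 5, 6, 7
  i=8: 1, 2, 3, 4, 5, 6, 7, 8

second differences of R give the permutation w = (7, 6, 4, 3, 2, 8, 1, 5).

Rothe diagram D(w) (19 cells), 6 SE-corners (essential conditions):

[(1, 6, 0), (2, 5, 0), (3, 3, 0), (4, 2, 0), (6, 1, 0), (6, 5, 3)]


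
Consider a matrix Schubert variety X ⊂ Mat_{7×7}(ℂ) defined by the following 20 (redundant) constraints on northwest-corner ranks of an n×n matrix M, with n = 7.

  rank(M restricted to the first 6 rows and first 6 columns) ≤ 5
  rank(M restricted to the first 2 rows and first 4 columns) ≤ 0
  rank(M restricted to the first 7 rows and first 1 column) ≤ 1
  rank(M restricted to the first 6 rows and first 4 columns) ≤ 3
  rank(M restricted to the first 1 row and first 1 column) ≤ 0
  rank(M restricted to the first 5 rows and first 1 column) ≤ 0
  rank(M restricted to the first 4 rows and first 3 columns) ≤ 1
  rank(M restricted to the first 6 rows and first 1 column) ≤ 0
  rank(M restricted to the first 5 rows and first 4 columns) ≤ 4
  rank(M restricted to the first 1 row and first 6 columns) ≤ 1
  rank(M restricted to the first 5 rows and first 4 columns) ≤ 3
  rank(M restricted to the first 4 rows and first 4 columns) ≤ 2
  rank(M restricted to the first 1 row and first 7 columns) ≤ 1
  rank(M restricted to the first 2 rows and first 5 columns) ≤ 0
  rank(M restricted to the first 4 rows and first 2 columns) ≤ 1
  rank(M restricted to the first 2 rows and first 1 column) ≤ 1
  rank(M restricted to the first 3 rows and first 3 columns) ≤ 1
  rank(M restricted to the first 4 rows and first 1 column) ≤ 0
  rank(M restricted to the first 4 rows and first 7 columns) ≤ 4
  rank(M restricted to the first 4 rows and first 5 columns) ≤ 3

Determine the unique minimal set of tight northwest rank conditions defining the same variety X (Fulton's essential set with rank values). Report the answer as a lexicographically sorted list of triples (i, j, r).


The tightest implied rank at each (i,j), from the 20 conditions:

  row 1: 0  0  0  0  0  1  1
  row 2: 0  0  0  0  0  1  2
  row 3: 0  1  1  1  1  2  3
  row 4: 0  1  1  2  2  3  4
  row 5: 0  1  2  3  3  4  5
  row 6: 0  1  2  3  4  5  6
  row 7: 1  2  3  4  5  6  7

second differences of R give the permutation w = (6, 7, 2, 4, 3, 5, 1).

Rothe diagram D(w) (15 cells), 3 SE-corners (essential conditions):

[(2, 5, 0), (4, 3, 1), (6, 1, 0)]


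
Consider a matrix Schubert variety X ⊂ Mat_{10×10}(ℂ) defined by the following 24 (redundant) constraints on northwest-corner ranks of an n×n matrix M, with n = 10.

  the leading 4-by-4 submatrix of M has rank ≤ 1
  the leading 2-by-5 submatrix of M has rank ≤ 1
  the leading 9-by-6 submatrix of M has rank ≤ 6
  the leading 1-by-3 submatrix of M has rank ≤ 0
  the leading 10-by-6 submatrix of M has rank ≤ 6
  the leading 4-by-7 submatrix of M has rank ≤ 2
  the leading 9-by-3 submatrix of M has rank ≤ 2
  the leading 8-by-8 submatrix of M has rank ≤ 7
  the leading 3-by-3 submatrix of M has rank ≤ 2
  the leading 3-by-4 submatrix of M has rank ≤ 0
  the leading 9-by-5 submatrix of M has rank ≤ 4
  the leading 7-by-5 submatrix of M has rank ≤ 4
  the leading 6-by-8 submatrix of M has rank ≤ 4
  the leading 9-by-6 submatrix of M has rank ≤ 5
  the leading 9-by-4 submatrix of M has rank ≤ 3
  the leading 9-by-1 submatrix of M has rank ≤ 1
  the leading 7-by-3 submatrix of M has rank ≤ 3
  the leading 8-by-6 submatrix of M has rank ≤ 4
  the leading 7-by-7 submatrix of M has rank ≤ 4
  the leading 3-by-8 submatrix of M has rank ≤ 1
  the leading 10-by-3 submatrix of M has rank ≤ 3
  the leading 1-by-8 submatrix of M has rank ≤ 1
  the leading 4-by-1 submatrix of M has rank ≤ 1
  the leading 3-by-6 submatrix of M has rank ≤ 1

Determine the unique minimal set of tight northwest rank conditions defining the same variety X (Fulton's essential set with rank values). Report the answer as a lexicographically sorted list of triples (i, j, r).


Reconstructing r_w from the 24 given conditions:

  R[1]: 0, 0, 0, 0, 1, 1, 1, 1, 1, 1
  R[2]: 0, 0, 0, 0, 1, 1, 1, 1, 2, 2
  R[3]: 0, 0, 0, 0, 1, 1, 1, 1, 2, 3
  R[4]: 1, 1, 1, 1, 2, 2, 2, 2, 3, 4
  R[5]: 1, 2, 2, 2, 3, 3, 3, 3, 4, 5
  R[6]: 1, 2, 2, 3, 4, 4, 4, 4, 5, 6
  R[7]: 1, 2, 2, 3, 4, 4, 4, 5, 6, 7
  R[8]: 1, 2, 2, 3, 4, 4, 5, 6, 7, 8
  R[9]: 1, 2, 2, 3, 4, 5, 6, 7, 8, 9
  R[10]: 1, 2, 3, 4, 5, 6, 7, 8, 9, 10

reading off 1-entries of Δ²R: w = (5, 9, 10, 1, 2, 4, 8, 7, 6, 3).

5 SE-corners of the 25-cell Rothe diagram give Ess(w):

[(3, 4, 0), (3, 8, 1), (7, 7, 4), (8, 6, 4), (9, 3, 2)]


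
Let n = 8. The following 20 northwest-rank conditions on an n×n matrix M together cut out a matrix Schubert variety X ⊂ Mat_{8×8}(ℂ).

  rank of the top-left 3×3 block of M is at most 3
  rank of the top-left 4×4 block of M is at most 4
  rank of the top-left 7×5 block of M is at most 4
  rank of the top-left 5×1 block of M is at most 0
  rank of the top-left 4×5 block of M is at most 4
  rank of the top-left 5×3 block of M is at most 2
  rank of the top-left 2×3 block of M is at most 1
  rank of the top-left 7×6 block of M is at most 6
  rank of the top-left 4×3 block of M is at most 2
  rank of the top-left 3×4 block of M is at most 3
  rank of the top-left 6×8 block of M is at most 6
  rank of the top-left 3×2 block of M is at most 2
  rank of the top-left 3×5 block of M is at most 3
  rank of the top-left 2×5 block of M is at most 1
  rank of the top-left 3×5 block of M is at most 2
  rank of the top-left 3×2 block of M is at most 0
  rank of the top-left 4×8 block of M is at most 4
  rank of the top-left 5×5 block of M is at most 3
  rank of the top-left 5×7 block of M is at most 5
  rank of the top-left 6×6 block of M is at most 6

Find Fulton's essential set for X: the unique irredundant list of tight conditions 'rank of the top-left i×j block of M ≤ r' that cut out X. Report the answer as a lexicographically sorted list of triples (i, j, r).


Computing R[i][j] = min implied NW-rank bound (n=8, 20 conditions):

  0 0 1 1 1 1 1 1
  0 0 1 1 1 2 2 2
  0 0 1 2 2 3 3 3
  0 1 2 3 3 4 4 4
  0 1 2 3 3 4 5 5
  1 2 3 4 4 5 6 6
  1 2 3 4 4 5 6 7
  1 2 3 4 5 6 7 8

giving w = (3, 6, 4, 2, 7, 1, 8, 5) via Δ²R.

5 SE-corners of the 12-cell Rothe diagram give Ess(w):

[(2, 5, 1), (3, 2, 0), (5, 1, 0), (5, 5, 3), (7, 5, 4)]


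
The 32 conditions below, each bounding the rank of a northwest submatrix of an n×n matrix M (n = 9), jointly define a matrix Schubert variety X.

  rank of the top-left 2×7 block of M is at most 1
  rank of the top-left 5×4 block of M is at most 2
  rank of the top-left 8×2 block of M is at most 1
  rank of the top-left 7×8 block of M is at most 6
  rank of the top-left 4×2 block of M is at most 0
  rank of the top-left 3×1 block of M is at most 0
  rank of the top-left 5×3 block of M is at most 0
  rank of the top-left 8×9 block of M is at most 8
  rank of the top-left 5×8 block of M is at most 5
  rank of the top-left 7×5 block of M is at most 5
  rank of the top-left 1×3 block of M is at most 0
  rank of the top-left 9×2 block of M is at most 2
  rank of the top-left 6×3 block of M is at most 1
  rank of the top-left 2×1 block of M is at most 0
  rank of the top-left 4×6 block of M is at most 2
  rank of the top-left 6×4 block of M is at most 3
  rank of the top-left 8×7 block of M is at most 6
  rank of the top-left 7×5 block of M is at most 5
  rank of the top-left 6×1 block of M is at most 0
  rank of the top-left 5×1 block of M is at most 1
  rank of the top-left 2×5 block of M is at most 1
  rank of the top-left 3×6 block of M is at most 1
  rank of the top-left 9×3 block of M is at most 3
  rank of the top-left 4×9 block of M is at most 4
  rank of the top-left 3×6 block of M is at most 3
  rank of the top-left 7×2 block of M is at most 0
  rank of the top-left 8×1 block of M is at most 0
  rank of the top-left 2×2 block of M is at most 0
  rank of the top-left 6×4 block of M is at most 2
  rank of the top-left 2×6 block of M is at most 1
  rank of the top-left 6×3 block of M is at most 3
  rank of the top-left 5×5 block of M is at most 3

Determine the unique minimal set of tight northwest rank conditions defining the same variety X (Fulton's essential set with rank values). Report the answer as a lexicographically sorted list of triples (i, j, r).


Recovering R(i,j) via the rank-extension bound from the 32 conditions:

  i=1: 0 | 0 | 0 | 1 | 1 | 1 | 1 | 1 | 1
  i=2: 0 | 0 | 0 | 1 | 1 | 1 | 1 | 2 | 2
  i=3: 0 | 0 | 0 | 1 | 1 | 1 | 2 | 3 | 3
  i=4: 0 | 0 | 0 | 1 | 2 | 2 | 3 | 4 | 4
  i=5: 0 | 0 | 0 | 1 | 2 | 3 | 4 | 5 | 5
  i=6: 0 | 0 | 1 | 2 | 3 | 4 | 5 | 6 | 6
  i=7: 0 | 0 | 1 | 2 | 3 | 4 | 5 | 6 | 7
  i=8: 0 | 1 | 2 | 3 | 4 | 5 | 6 | 7 | 8
  i=9: 1 | 2 | 3 | 4 | 5 | 6 | 7 | 8 | 9

reading off 1-entries of Δ²R: w = (4, 8, 7, 5, 6, 3, 9, 2, 1).

ℓ(w)=25; the 5 essential cells (i,j,r):

[(2, 7, 1), (3, 6, 1), (5, 3, 0), (7, 2, 0), (8, 1, 0)]


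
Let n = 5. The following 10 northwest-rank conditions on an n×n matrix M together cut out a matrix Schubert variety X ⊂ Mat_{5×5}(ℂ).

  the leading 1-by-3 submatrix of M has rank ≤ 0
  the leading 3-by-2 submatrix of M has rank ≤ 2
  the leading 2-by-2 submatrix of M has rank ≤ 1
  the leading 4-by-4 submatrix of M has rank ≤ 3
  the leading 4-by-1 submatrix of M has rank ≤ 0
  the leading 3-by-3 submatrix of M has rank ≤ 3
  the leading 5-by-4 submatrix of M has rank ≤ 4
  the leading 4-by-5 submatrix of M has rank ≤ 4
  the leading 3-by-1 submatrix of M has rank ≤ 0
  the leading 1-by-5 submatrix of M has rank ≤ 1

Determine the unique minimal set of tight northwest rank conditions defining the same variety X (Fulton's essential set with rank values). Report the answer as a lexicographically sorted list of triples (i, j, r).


Recovering R(i,j) via the rank-extension bound from the 10 conditions:

  row 1: 0, 0, 0, 1, 1
  row 2: 0, 1, 1, 2, 2
  row 3: 0, 1, 2, 3, 3
  row 4: 0, 1, 2, 3, 4
  row 5: 1, 2, 3, 4, 5

the unique w with this rank table is (4, 2, 3, 5, 1).

Fulton essential set (2 of the 6 Rothe cells):

[(1, 3, 0), (4, 1, 0)]


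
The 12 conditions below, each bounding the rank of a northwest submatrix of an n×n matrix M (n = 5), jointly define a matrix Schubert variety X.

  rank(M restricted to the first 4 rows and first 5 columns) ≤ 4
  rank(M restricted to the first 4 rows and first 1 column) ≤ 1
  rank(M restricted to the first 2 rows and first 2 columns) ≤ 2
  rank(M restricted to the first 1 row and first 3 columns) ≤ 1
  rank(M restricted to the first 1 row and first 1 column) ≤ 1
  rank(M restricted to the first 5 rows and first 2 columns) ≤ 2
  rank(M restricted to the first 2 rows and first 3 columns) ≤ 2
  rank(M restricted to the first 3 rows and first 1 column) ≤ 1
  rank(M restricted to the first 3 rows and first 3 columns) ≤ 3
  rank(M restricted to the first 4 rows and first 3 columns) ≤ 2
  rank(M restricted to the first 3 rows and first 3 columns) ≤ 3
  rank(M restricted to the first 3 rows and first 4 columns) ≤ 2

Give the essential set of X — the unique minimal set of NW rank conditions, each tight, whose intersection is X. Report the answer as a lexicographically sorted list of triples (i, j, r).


Reconstructing r_w from the 12 given conditions:

  R[1]: 1  1  1  1  1
  R[2]: 1  2  2  2  2
  R[3]: 1  2  2  2  3
  R[4]: 1  2  2  3  4
  R[5]: 1  2  3  4  5

second differences of R give the permutation w = (1, 2, 5, 4, 3).

|D(w)|=3, |Ess(w)|=2:

[(3, 4, 2), (4, 3, 2)]


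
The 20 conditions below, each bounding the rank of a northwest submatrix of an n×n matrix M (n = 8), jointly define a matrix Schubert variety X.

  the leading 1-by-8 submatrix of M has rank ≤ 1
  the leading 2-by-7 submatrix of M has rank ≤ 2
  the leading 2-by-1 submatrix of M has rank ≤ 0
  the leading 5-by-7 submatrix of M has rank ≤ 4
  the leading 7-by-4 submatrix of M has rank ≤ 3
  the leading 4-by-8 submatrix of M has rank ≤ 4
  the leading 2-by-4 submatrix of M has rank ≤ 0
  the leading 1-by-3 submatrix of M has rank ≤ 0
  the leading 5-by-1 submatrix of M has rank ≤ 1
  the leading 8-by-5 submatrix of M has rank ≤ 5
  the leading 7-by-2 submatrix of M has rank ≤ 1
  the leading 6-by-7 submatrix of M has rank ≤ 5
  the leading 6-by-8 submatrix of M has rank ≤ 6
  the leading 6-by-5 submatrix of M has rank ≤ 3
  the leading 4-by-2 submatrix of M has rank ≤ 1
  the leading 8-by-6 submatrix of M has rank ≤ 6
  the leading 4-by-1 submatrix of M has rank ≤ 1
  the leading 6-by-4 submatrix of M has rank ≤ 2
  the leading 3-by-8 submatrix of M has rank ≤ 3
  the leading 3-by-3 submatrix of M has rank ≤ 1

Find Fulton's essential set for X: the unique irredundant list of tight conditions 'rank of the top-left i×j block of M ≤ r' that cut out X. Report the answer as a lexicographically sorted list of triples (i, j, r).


Reconstructing r_w from the 20 given conditions:

  row 1: 0 | 0 | 0 | 0 | 1 | 1 | 1 | 1
  row 2: 0 | 0 | 0 | 0 | 1 | 2 | 2 | 2
  row 3: 1 | 1 | 1 | 1 | 2 | 3 | 3 | 3
  row 4: 1 | 1 | 2 | 2 | 3 | 4 | 4 | 4
  row 5: 1 | 1 | 2 | 2 | 3 | 4 | 4 | 5
  row 6: 1 | 1 | 2 | 2 | 3 | 4 | 5 | 6
  row 7: 1 | 1 | 2 | 3 | 4 | 5 | 6 | 7
  row 8: 1 | 2 | 3 | 4 | 5 | 6 | 7 | 8

second differences of R give the permutation w = (5, 6, 1, 3, 8, 7, 4, 2).

Fulton essential set (4 of the 15 Rothe cells):

[(2, 4, 0), (5, 7, 4), (6, 4, 2), (7, 2, 1)]


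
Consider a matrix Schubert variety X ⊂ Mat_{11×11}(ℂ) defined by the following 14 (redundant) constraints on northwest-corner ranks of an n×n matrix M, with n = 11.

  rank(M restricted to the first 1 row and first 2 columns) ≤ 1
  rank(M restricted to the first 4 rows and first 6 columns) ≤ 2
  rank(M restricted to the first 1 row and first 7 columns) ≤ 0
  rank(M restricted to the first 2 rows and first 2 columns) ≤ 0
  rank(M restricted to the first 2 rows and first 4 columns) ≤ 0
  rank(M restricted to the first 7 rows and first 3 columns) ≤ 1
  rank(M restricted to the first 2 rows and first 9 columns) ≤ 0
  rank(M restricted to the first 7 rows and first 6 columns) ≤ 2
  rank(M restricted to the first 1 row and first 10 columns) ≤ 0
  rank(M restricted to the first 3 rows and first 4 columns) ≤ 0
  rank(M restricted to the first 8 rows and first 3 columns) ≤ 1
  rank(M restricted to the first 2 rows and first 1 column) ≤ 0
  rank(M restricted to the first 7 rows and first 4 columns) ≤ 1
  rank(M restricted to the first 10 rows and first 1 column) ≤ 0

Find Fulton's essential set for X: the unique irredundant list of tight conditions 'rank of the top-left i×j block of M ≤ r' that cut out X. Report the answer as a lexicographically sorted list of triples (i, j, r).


The tightest implied rank at each (i,j), from the 14 conditions:

  R[1]: 0 0 0 0 0 0 0 0 0 0 1
  R[2]: 0 0 0 0 0 0 0 0 0 1 2
  R[3]: 0 0 0 0 1 1 1 1 1 2 3
  R[4]: 0 1 1 1 2 2 2 2 2 3 4
  R[5]: 0 1 1 1 2 2 3 3 3 4 5
  R[6]: 0 1 1 1 2 2 3 4 4 5 6
  R[7]: 0 1 1 1 2 2 3 4 5 6 7
  R[8]: 0 1 1 2 3 3 4 5 6 7 8
  R[9]: 0 1 2 3 4 4 5 6 7 8 9
  R[10]: 0 1 2 3 4 5 6 7 8 9 10
  R[11]: 1 2 3 4 5 6 7 8 9 10 11

hence w(1..11) = (11, 10, 5, 2, 7, 8, 9, 4, 3, 6, 1).

D(w) has 40 cells with 7 SE-corners; essential set:

[(1, 10, 0), (2, 9, 0), (3, 4, 0), (7, 4, 1), (7, 6, 2), (8, 3, 1), (10, 1, 0)]


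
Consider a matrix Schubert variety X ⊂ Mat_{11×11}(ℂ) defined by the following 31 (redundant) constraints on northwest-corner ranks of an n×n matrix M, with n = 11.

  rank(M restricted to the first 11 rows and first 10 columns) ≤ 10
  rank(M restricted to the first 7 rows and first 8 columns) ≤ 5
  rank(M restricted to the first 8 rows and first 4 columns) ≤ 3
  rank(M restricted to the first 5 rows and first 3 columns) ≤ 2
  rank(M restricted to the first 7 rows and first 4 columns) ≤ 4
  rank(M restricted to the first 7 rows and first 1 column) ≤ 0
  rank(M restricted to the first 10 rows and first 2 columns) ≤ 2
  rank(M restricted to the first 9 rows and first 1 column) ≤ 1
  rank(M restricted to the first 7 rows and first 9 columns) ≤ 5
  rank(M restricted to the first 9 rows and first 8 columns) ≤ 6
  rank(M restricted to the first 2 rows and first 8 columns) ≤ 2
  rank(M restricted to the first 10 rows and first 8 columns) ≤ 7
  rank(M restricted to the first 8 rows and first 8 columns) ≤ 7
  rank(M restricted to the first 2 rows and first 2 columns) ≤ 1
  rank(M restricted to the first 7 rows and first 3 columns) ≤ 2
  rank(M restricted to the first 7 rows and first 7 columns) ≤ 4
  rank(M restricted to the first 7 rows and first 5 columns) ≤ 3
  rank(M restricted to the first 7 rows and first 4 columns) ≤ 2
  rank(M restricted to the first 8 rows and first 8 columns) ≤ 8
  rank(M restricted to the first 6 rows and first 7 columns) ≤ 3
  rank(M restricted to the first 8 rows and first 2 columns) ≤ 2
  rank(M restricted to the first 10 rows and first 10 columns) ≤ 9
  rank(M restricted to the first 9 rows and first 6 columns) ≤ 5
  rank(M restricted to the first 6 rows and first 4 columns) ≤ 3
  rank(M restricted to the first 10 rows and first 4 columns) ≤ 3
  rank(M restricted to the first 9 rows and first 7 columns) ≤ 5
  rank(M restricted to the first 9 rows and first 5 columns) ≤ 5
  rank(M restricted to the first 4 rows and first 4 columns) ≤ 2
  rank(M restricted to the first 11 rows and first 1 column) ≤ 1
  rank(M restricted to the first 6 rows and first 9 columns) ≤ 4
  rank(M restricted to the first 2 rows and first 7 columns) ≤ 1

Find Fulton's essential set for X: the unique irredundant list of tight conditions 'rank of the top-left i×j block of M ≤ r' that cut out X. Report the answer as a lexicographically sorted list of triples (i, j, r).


Computing R[i][j] = min implied NW-rank bound (n=11, 31 conditions):

  R[1]: 0  1  1  1  1  1  1  1  1  1  1
  R[2]: 0  1  1  1  1  1  1  2  2  2  2
  R[3]: 0  1  2  2  2  2  2  3  3  3  3
  R[4]: 0  1  2  2  3  3  3  4  4  4  4
  R[5]: 0  1  2  2  3  3  3  4  4  5  5
  R[6]: 0  1  2  2  3  3  3  4  4  5  6
  R[7]: 0  1  2  2  3  4  4  5  5  6  7
  R[8]: 1  2  3  3  4  5  5  6  6  7  8
  R[9]: 1  2  3  3  4  5  5  6  7  8  9
  R[10]: 1  2  3  3  4  5  6  7  8  9  10
  R[11]: 1  2  3  4  5  6  7  8  9  10  11

the unique w with this rank table is (2, 8, 3, 5, 10, 11, 6, 1, 9, 7, 4).

D(w) has 25 cells with 7 SE-corners; essential set:

[(2, 7, 1), (6, 7, 3), (6, 9, 4), (7, 1, 0), (7, 4, 2), (9, 7, 5), (10, 4, 3)]


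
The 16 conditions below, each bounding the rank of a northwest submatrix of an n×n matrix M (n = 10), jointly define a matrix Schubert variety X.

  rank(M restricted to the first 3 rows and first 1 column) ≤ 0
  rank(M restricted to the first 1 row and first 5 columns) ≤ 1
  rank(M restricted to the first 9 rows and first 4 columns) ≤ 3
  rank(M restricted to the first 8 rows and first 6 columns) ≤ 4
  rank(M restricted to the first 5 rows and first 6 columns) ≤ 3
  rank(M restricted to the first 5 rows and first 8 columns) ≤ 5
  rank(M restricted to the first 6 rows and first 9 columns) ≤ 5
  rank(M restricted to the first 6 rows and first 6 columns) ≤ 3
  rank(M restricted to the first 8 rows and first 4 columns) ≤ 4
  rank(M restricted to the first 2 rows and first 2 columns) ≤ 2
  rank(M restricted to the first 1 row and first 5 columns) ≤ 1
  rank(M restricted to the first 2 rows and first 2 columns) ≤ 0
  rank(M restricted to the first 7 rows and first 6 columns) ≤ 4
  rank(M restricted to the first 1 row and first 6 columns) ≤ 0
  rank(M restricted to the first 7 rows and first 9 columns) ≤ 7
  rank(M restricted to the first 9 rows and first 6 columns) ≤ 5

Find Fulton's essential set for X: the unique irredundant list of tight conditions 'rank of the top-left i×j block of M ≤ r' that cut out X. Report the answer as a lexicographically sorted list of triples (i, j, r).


Computing R[i][j] = min implied NW-rank bound (n=10, 16 conditions):

  R[1]: 0, 0, 0, 0, 0, 0, 1, 1, 1, 1
  R[2]: 0, 0, 1, 1, 1, 1, 2, 2, 2, 2
  R[3]: 0, 1, 2, 2, 2, 2, 3, 3, 3, 3
  R[4]: 1, 2, 3, 3, 3, 3, 4, 4, 4, 4
  R[5]: 1, 2, 3, 3, 3, 3, 4, 5, 5, 5
  R[6]: 1, 2, 3, 3, 3, 3, 4, 5, 5, 6
  R[7]: 1, 2, 3, 3, 4, 4, 5, 6, 6, 7
  R[8]: 1, 2, 3, 3, 4, 4, 5, 6, 7, 8
  R[9]: 1, 2, 3, 3, 4, 5, 6, 7, 8, 9
  R[10]: 1, 2, 3, 4, 5, 6, 7, 8, 9, 10

reading off 1-entries of Δ²R: w = (7, 3, 2, 1, 8, 10, 5, 9, 6, 4).

7 SE-corners of the 20-cell Rothe diagram give Ess(w):

[(1, 6, 0), (2, 2, 0), (3, 1, 0), (6, 6, 3), (6, 9, 5), (8, 6, 4), (9, 4, 3)]


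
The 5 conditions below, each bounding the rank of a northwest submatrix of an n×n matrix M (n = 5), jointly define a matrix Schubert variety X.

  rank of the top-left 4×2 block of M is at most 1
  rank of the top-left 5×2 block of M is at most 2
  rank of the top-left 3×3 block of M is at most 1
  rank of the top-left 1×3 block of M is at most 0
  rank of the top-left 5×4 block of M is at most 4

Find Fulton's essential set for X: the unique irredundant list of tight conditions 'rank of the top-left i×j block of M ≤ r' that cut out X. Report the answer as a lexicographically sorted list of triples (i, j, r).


Recovering R(i,j) via the rank-extension bound from the 5 conditions:

  i=1: 0 0 0 1 1
  i=2: 1 1 1 2 2
  i=3: 1 1 1 2 3
  i=4: 1 1 2 3 4
  i=5: 1 2 3 4 5

hence w(1..5) = (4, 1, 5, 3, 2).

|D(w)|=6, |Ess(w)|=3:

[(1, 3, 0), (3, 3, 1), (4, 2, 1)]
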